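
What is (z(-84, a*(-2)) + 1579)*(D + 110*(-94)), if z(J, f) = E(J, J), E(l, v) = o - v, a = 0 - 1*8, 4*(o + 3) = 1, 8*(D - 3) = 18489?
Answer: -426398687/32 ≈ -1.3325e+7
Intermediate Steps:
D = 18513/8 (D = 3 + (⅛)*18489 = 3 + 18489/8 = 18513/8 ≈ 2314.1)
o = -11/4 (o = -3 + (¼)*1 = -3 + ¼ = -11/4 ≈ -2.7500)
a = -8 (a = 0 - 8 = -8)
E(l, v) = -11/4 - v
z(J, f) = -11/4 - J
(z(-84, a*(-2)) + 1579)*(D + 110*(-94)) = ((-11/4 - 1*(-84)) + 1579)*(18513/8 + 110*(-94)) = ((-11/4 + 84) + 1579)*(18513/8 - 10340) = (325/4 + 1579)*(-64207/8) = (6641/4)*(-64207/8) = -426398687/32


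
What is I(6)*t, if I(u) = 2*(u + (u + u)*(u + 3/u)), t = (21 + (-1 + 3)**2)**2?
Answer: 105000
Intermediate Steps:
t = 625 (t = (21 + 2**2)**2 = (21 + 4)**2 = 25**2 = 625)
I(u) = 2*u + 4*u*(u + 3/u) (I(u) = 2*(u + (2*u)*(u + 3/u)) = 2*(u + 2*u*(u + 3/u)) = 2*u + 4*u*(u + 3/u))
I(6)*t = (12 + 2*6 + 4*6**2)*625 = (12 + 12 + 4*36)*625 = (12 + 12 + 144)*625 = 168*625 = 105000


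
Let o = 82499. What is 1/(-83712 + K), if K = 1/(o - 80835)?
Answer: -1664/139296767 ≈ -1.1946e-5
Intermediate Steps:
K = 1/1664 (K = 1/(82499 - 80835) = 1/1664 ≈ 0.00060096)
1/(-83712 + K) = 1/(-83712 + 1/1664) = 1/(-139296767/1664) = -1664/139296767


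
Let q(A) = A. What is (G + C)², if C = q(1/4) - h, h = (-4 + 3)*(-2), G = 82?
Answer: 103041/16 ≈ 6440.1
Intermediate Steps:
h = 2 (h = -1*(-2) = 2)
C = -7/4 (C = 1/4 - 1*2 = 1*(¼) - 2 = ¼ - 2 = -7/4 ≈ -1.7500)
(G + C)² = (82 - 7/4)² = (321/4)² = 103041/16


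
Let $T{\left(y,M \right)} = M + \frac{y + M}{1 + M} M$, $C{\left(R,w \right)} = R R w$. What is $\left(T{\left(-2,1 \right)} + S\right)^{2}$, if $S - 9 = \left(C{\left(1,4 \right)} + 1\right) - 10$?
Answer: $\frac{81}{4} \approx 20.25$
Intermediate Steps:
$C{\left(R,w \right)} = w R^{2}$ ($C{\left(R,w \right)} = R^{2} w = w R^{2}$)
$S = 4$ ($S = 9 - \left(9 - 4\right) = 9 + \left(\left(4 \cdot 1 + 1\right) - 10\right) = 9 + \left(\left(4 + 1\right) - 10\right) = 9 + \left(5 - 10\right) = 9 - 5 = 4$)
$T{\left(y,M \right)} = M + \frac{M \left(M + y\right)}{1 + M}$ ($T{\left(y,M \right)} = M + \frac{M + y}{1 + M} M = M + \frac{M \left(M + y\right)}{1 + M}$)
$\left(T{\left(-2,1 \right)} + S\right)^{2} = \left(1 \frac{1}{1 + 1} \left(1 - 2 + 2 \cdot 1\right) + 4\right)^{2} = \left(1 \cdot \frac{1}{2} \left(1 - 2 + 2\right) + 4\right)^{2} = \left(1 \cdot \frac{1}{2} \cdot 1 + 4\right)^{2} = \left(\frac{1}{2} + 4\right)^{2} = \left(\frac{9}{2}\right)^{2} = \frac{81}{4}$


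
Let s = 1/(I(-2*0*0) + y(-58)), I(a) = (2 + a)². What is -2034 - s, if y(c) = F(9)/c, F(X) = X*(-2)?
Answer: -254279/125 ≈ -2034.2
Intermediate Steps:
F(X) = -2*X
y(c) = -18/c (y(c) = (-2*9)/c = -18/c)
s = 29/125 (s = 1/((2 - 2*0*0)² - 18/(-58)) = 1/((2 + 0*0)² - 18*(-1/58)) = 1/((2 + 0)² + 9/29) = 1/(2² + 9/29) = 1/(4 + 9/29) = 1/(125/29) = 29/125 ≈ 0.23200)
-2034 - s = -2034 - 1*29/125 = -2034 - 29/125 = -254279/125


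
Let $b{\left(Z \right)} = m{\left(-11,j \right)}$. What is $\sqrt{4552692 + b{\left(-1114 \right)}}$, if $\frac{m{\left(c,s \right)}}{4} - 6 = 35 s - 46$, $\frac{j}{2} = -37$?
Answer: $2 \sqrt{1135543} \approx 2131.2$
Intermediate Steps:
$j = -74$ ($j = 2 \left(-37\right) = -74$)
$m{\left(c,s \right)} = -160 + 140 s$ ($m{\left(c,s \right)} = 24 + 4 \left(35 s - 46\right) = 24 + 4 \left(-46 + 35 s\right) = 24 + \left(-184 + 140 s\right) = -160 + 140 s$)
$b{\left(Z \right)} = -10520$ ($b{\left(Z \right)} = -160 + 140 \left(-74\right) = -160 - 10360 = -10520$)
$\sqrt{4552692 + b{\left(-1114 \right)}} = \sqrt{4552692 - 10520} = \sqrt{4542172} = 2 \sqrt{1135543}$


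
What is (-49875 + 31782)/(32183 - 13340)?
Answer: -6031/6281 ≈ -0.96020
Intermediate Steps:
(-49875 + 31782)/(32183 - 13340) = -18093/18843 = -18093*1/18843 = -6031/6281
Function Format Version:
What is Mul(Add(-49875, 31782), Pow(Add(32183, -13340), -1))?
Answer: Rational(-6031, 6281) ≈ -0.96020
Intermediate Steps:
Mul(Add(-49875, 31782), Pow(Add(32183, -13340), -1)) = Mul(-18093, Pow(18843, -1)) = Mul(-18093, Rational(1, 18843)) = Rational(-6031, 6281)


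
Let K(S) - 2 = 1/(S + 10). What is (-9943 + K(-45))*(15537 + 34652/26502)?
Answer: -71639365844768/463785 ≈ -1.5447e+8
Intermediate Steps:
K(S) = 2 + 1/(10 + S) (K(S) = 2 + 1/(S + 10) = 2 + 1/(10 + S))
(-9943 + K(-45))*(15537 + 34652/26502) = (-9943 + (21 + 2*(-45))/(10 - 45))*(15537 + 34652/26502) = (-9943 + (21 - 90)/(-35))*(15537 + 34652*(1/26502)) = (-9943 - 1/35*(-69))*(15537 + 17326/13251) = (-9943 + 69/35)*(205898113/13251) = -347936/35*205898113/13251 = -71639365844768/463785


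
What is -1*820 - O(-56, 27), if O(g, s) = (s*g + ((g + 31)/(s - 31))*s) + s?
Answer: 1985/4 ≈ 496.25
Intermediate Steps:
O(g, s) = s + g*s + s*(31 + g)/(-31 + s) (O(g, s) = (g*s + ((31 + g)/(-31 + s))*s) + s = (g*s + s*(31 + g)/(-31 + s)) + s = s + g*s + s*(31 + g)/(-31 + s))
-1*820 - O(-56, 27) = -1*820 - 27*(27 - 30*(-56) - 56*27)/(-31 + 27) = -820 - 27*(27 + 1680 - 1512)/(-4) = -820 - 27*(-1)*195/4 = -820 - 1*(-5265/4) = -820 + 5265/4 = 1985/4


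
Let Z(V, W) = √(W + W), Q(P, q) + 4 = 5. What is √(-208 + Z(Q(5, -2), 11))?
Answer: √(-208 + √22) ≈ 14.259*I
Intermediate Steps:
Q(P, q) = 1 (Q(P, q) = -4 + 5 = 1)
Z(V, W) = √2*√W (Z(V, W) = √(2*W) = √2*√W)
√(-208 + Z(Q(5, -2), 11)) = √(-208 + √2*√11) = √(-208 + √22)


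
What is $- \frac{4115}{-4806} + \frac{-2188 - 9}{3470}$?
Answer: $\frac{930067}{4169205} \approx 0.22308$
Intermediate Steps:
$- \frac{4115}{-4806} + \frac{-2188 - 9}{3470} = \left(-4115\right) \left(- \frac{1}{4806}\right) + \left(-2188 - 9\right) \frac{1}{3470} = \frac{4115}{4806} - \frac{2197}{3470} = \frac{930067}{4169205}$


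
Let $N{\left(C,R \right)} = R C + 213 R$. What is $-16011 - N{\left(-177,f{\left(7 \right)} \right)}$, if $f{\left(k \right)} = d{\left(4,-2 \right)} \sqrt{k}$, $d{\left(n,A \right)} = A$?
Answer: $-16011 + 72 \sqrt{7} \approx -15821.0$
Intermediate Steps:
$f{\left(k \right)} = - 2 \sqrt{k}$
$N{\left(C,R \right)} = 213 R + C R$ ($N{\left(C,R \right)} = C R + 213 R = 213 R + C R$)
$-16011 - N{\left(-177,f{\left(7 \right)} \right)} = -16011 - - 2 \sqrt{7} \left(213 - 177\right) = -16011 - - 2 \sqrt{7} \cdot 36 = -16011 - - 72 \sqrt{7} = -16011 + 72 \sqrt{7}$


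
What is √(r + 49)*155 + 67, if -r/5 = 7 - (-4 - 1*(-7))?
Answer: 67 + 155*√29 ≈ 901.70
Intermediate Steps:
r = -20 (r = -5*(7 - (-4 - 1*(-7))) = -5*(7 - (-4 + 7)) = -5*(7 - 1*3) = -5*(7 - 3) = -5*4 = -20)
√(r + 49)*155 + 67 = √(-20 + 49)*155 + 67 = √29*155 + 67 = 155*√29 + 67 = 67 + 155*√29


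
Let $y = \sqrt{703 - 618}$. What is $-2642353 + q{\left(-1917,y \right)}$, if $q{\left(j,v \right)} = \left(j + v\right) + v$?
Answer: $-2644270 + 2 \sqrt{85} \approx -2.6443 \cdot 10^{6}$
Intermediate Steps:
$y = \sqrt{85} \approx 9.2195$
$q{\left(j,v \right)} = j + 2 v$
$-2642353 + q{\left(-1917,y \right)} = -2642353 - \left(1917 - 2 \sqrt{85}\right) = -2644270 + 2 \sqrt{85}$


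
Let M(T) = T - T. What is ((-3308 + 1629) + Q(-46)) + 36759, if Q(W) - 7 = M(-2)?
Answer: 35087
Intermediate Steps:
M(T) = 0
Q(W) = 7 (Q(W) = 7 + 0 = 7)
((-3308 + 1629) + Q(-46)) + 36759 = ((-3308 + 1629) + 7) + 36759 = (-1679 + 7) + 36759 = -1672 + 36759 = 35087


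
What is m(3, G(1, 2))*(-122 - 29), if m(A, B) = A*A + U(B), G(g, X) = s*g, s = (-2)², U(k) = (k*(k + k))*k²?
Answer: -78671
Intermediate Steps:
U(k) = 2*k⁴ (U(k) = (k*(2*k))*k² = (2*k²)*k² = 2*k⁴)
s = 4
G(g, X) = 4*g
m(A, B) = A² + 2*B⁴ (m(A, B) = A*A + 2*B⁴ = A² + 2*B⁴)
m(3, G(1, 2))*(-122 - 29) = (3² + 2*(4*1)⁴)*(-122 - 29) = (9 + 2*4⁴)*(-151) = (9 + 2*256)*(-151) = (9 + 512)*(-151) = 521*(-151) = -78671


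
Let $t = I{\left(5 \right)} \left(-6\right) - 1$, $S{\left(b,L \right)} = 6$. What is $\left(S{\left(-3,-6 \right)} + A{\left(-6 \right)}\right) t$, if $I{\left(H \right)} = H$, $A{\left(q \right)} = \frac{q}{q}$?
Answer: $-217$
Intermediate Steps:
$A{\left(q \right)} = 1$
$t = -31$ ($t = 5 \left(-6\right) - 1 = -30 - 1 = -31$)
$\left(S{\left(-3,-6 \right)} + A{\left(-6 \right)}\right) t = \left(6 + 1\right) \left(-31\right) = 7 \left(-31\right) = -217$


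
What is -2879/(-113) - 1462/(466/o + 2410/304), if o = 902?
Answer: -9658632103/65412423 ≈ -147.66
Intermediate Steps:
-2879/(-113) - 1462/(466/o + 2410/304) = -2879/(-113) - 1462/(466/902 + 2410/304) = -2879*(-1/113) - 1462/(466*(1/902) + 2410*(1/304)) = 2879/113 - 1462/(233/451 + 1205/152) = 2879/113 - 1462/578871/68552 = 2879/113 - 1462*68552/578871 = 2879/113 - 100223024/578871 = -9658632103/65412423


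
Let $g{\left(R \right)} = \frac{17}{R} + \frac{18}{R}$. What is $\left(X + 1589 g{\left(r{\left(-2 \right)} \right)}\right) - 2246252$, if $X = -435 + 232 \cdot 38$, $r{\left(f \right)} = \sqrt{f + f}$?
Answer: $-2237871 - \frac{55615 i}{2} \approx -2.2379 \cdot 10^{6} - 27808.0 i$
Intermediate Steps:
$r{\left(f \right)} = \sqrt{2} \sqrt{f}$ ($r{\left(f \right)} = \sqrt{2 f} = \sqrt{2} \sqrt{f}$)
$g{\left(R \right)} = \frac{35}{R}$
$X = 8381$ ($X = -435 + 8816 = 8381$)
$\left(X + 1589 g{\left(r{\left(-2 \right)} \right)}\right) - 2246252 = \left(8381 + 1589 \frac{35}{\sqrt{2} \sqrt{-2}}\right) - 2246252 = \left(8381 + 1589 \frac{35}{\sqrt{2} i \sqrt{2}}\right) - 2246252 = \left(8381 + 1589 \frac{35}{2 i}\right) - 2246252 = \left(8381 + 1589 \cdot 35 \left(- \frac{i}{2}\right)\right) - 2246252 = \left(8381 + 1589 \left(- \frac{35 i}{2}\right)\right) - 2246252 = \left(8381 - \frac{55615 i}{2}\right) - 2246252 = -2237871 - \frac{55615 i}{2}$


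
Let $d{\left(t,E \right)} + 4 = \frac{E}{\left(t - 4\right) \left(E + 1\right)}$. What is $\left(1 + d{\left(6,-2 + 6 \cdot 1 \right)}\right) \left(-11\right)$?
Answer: $\frac{143}{5} \approx 28.6$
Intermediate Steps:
$d{\left(t,E \right)} = -4 + \frac{E}{\left(1 + E\right) \left(-4 + t\right)}$ ($d{\left(t,E \right)} = -4 + \frac{E}{\left(t - 4\right) \left(E + 1\right)} = -4 + \frac{E}{\left(-4 + t\right) \left(1 + E\right)} = -4 + \frac{E}{\left(1 + E\right) \left(-4 + t\right)}$)
$\left(1 + d{\left(6,-2 + 6 \cdot 1 \right)}\right) \left(-11\right) = \left(1 + \frac{16 - 24 + 17 \left(-2 + 6 \cdot 1\right) - 4 \left(-2 + 6 \cdot 1\right) 6}{-4 + 6 - 4 \left(-2 + 6 \cdot 1\right) + \left(-2 + 6 \cdot 1\right) 6}\right) \left(-11\right) = \left(1 + \frac{16 - 24 + 17 \left(-2 + 6\right) - 4 \left(-2 + 6\right) 6}{-4 + 6 - 4 \left(-2 + 6\right) + \left(-2 + 6\right) 6}\right) \left(-11\right) = \left(1 + \frac{16 - 24 + 17 \cdot 4 - 16 \cdot 6}{-4 + 6 - 16 + 4 \cdot 6}\right) \left(-11\right) = \left(1 + \frac{16 - 24 + 68 - 96}{-4 + 6 - 16 + 24}\right) \left(-11\right) = \left(1 + \frac{1}{10} \left(-36\right)\right) \left(-11\right) = \left(1 - \frac{18}{5}\right) \left(-11\right) = \left(- \frac{13}{5}\right) \left(-11\right) = \frac{143}{5}$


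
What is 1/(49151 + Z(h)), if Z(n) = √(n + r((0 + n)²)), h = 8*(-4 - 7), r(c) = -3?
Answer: 49151/2415820892 - I*√91/2415820892 ≈ 2.0345e-5 - 3.9487e-9*I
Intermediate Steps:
h = -88 (h = 8*(-11) = -88)
Z(n) = √(-3 + n) (Z(n) = √(n - 3) = √(-3 + n))
1/(49151 + Z(h)) = 1/(49151 + √(-3 - 88)) = 1/(49151 + √(-91)) = 1/(49151 + I*√91)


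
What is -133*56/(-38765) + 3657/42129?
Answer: 151846799/544376895 ≈ 0.27894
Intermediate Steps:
-133*56/(-38765) + 3657/42129 = -7448*(-1/38765) + 3657*(1/42129) = 7448/38765 + 1219/14043 = 151846799/544376895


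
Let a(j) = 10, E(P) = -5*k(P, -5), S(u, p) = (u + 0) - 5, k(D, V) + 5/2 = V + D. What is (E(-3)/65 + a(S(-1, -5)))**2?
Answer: 78961/676 ≈ 116.81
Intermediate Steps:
k(D, V) = -5/2 + D + V (k(D, V) = -5/2 + (V + D) = -5/2 + (D + V) = -5/2 + D + V)
S(u, p) = -5 + u (S(u, p) = u - 5 = -5 + u)
E(P) = 75/2 - 5*P (E(P) = -5*(-5/2 + P - 5) = -5*(-15/2 + P) = 75/2 - 5*P)
(E(-3)/65 + a(S(-1, -5)))**2 = ((75/2 - 5*(-3))/65 + 10)**2 = ((75/2 + 15)*(1/65) + 10)**2 = ((105/2)*(1/65) + 10)**2 = (21/26 + 10)**2 = (281/26)**2 = 78961/676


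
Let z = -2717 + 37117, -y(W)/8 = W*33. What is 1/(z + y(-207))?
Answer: 1/89048 ≈ 1.1230e-5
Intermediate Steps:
y(W) = -264*W (y(W) = -8*W*33 = -264*W)
z = 34400
1/(z + y(-207)) = 1/(34400 - 264*(-207)) = 1/(34400 + 54648) = 1/89048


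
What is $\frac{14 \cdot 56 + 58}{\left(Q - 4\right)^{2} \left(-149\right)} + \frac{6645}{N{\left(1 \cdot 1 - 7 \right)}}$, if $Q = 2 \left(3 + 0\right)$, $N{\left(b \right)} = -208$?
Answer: $- \frac{1033889}{30992} \approx -33.36$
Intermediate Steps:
$Q = 6$ ($Q = 2 \cdot 3 = 6$)
$\frac{14 \cdot 56 + 58}{\left(Q - 4\right)^{2} \left(-149\right)} + \frac{6645}{N{\left(1 \cdot 1 - 7 \right)}} = \frac{14 \cdot 56 + 58}{\left(6 - 4\right)^{2} \left(-149\right)} + \frac{6645}{-208} = \frac{784 + 58}{2^{2} \left(-149\right)} + 6645 \left(- \frac{1}{208}\right) = \frac{842}{4 \left(-149\right)} - \frac{6645}{208} = \frac{842}{-596} - \frac{6645}{208} = 842 \left(- \frac{1}{596}\right) - \frac{6645}{208} = - \frac{421}{298} - \frac{6645}{208} = - \frac{1033889}{30992}$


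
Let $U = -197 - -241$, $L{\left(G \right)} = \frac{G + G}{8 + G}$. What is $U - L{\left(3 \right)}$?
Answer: $\frac{478}{11} \approx 43.455$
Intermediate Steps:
$L{\left(G \right)} = \frac{2 G}{8 + G}$
$U = 44$ ($U = -197 + 241 = 44$)
$U - L{\left(3 \right)} = 44 - 2 \cdot 3 \frac{1}{8 + 3} = 44 - 2 \cdot 3 \cdot \frac{1}{11} = 44 - \frac{6}{11} = \frac{478}{11}$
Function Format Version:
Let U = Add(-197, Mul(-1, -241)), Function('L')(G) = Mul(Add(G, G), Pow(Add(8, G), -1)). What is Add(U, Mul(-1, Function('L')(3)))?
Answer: Rational(478, 11) ≈ 43.455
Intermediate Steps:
Function('L')(G) = Mul(2, G, Pow(Add(8, G), -1)) (Function('L')(G) = Mul(Mul(2, G), Pow(Add(8, G), -1)) = Mul(2, G, Pow(Add(8, G), -1)))
U = 44 (U = Add(-197, 241) = 44)
Add(U, Mul(-1, Function('L')(3))) = Add(44, Mul(-1, Mul(2, 3, Pow(Add(8, 3), -1)))) = Add(44, Mul(-1, Mul(2, 3, Pow(11, -1)))) = Add(44, Mul(-1, Mul(2, 3, Rational(1, 11)))) = Add(44, Mul(-1, Rational(6, 11))) = Add(44, Rational(-6, 11)) = Rational(478, 11)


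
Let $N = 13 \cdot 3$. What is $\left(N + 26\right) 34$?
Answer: $2210$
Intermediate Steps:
$N = 39$
$\left(N + 26\right) 34 = \left(39 + 26\right) 34 = 65 \cdot 34 = 2210$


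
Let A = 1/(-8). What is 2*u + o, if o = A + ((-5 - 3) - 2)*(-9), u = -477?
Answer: -6913/8 ≈ -864.13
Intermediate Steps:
A = -⅛ ≈ -0.12500
o = 719/8 (o = -⅛ + ((-5 - 3) - 2)*(-9) = -⅛ + (-8 - 2)*(-9) = -⅛ - 10*(-9) = -⅛ + 90 = 719/8 ≈ 89.875)
2*u + o = 2*(-477) + 719/8 = -954 + 719/8 = -6913/8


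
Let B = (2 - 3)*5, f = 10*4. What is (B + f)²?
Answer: 1225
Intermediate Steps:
f = 40
B = -5 (B = -1*5 = -5)
(B + f)² = (-5 + 40)² = 35² = 1225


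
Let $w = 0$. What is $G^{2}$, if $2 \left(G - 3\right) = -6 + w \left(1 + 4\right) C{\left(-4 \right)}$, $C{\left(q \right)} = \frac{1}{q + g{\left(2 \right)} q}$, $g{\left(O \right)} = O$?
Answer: $0$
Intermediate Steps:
$C{\left(q \right)} = \frac{1}{3 q}$ ($C{\left(q \right)} = \frac{1}{q + 2 q} = \frac{1}{3 q}$)
$G = 0$ ($G = 3 + \frac{-6 + 0 \left(1 + 4\right) \frac{1}{3 \left(-4\right)}}{2} = 3 + \frac{-6 + 0 \cdot 5 \cdot \frac{1}{3} \left(- \frac{1}{4}\right)}{2} = 3 + \frac{-6 + 0 \cdot 5 \left(- \frac{1}{12}\right)}{2} = 3 + \frac{-6 + 0 \left(- \frac{5}{12}\right)}{2} = 3 + \frac{-6 + 0}{2} = 3 + \frac{1}{2} \left(-6\right) = 3 - 3 = 0$)
$G^{2} = 0^{2} = 0$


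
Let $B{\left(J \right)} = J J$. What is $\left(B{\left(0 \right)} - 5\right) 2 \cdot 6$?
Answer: $-60$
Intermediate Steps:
$B{\left(J \right)} = J^{2}$
$\left(B{\left(0 \right)} - 5\right) 2 \cdot 6 = \left(0^{2} - 5\right) 2 \cdot 6 = \left(0 - 5\right) 2 \cdot 6 = \left(-5\right) 2 \cdot 6 = \left(-10\right) 6 = -60$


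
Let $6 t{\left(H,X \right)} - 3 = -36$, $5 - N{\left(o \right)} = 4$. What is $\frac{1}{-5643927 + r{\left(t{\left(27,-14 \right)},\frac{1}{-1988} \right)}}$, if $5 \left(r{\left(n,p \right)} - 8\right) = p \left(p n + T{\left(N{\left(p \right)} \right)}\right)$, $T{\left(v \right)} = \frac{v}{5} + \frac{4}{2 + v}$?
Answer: $- \frac{592821600}{3345837091942013} \approx -1.7718 \cdot 10^{-7}$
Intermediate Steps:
$N{\left(o \right)} = 1$ ($N{\left(o \right)} = 5 - 4 = 1$)
$t{\left(H,X \right)} = - \frac{11}{2}$ ($t{\left(H,X \right)} = \frac{1}{2} + \frac{1}{6} \left(-36\right) = \frac{1}{2} - 6 = - \frac{11}{2}$)
$T{\left(v \right)} = \frac{4}{2 + v} + \frac{v}{5}$ ($T{\left(v \right)} = v \frac{1}{5} + \frac{4}{2 + v} = \frac{v}{5} + \frac{4}{2 + v} = \frac{4}{2 + v} + \frac{v}{5}$)
$r{\left(n,p \right)} = 8 + \frac{p \left(\frac{23}{15} + n p\right)}{5}$ ($r{\left(n,p \right)} = 8 + \frac{p \left(p n + \frac{20 + 1^{2} + 2 \cdot 1}{5 \left(2 + 1\right)}\right)}{5} = 8 + \frac{p \left(n p + \frac{20 + 1 + 2}{5 \cdot 3}\right)}{5} = 8 + \frac{p \left(n p + \frac{1}{5} \cdot \frac{1}{3} \cdot 23\right)}{5} = 8 + \frac{p \left(n p + \frac{23}{15}\right)}{5} = 8 + \frac{p \left(\frac{23}{15} + n p\right)}{5}$)
$\frac{1}{-5643927 + r{\left(t{\left(27,-14 \right)},\frac{1}{-1988} \right)}} = \frac{1}{-5643927 + \left(8 + \frac{23}{75 \left(-1988\right)} + \frac{1}{5} \left(- \frac{11}{2}\right) \left(\frac{1}{-1988}\right)^{2}\right)} = \frac{1}{-5643927 + \left(8 + \frac{23}{75} \left(- \frac{1}{1988}\right) + \frac{1}{5} \left(- \frac{11}{2}\right) \left(- \frac{1}{1988}\right)^{2}\right)} = \frac{1}{-5643927 + \left(8 - \frac{23}{149100} + \frac{1}{5} \left(- \frac{11}{2}\right) \frac{1}{3952144}\right)} = \frac{1}{-5643927 - - \frac{4742481187}{592821600}} = \frac{1}{-5643927 + \frac{4742481187}{592821600}} = \frac{1}{- \frac{3345837091942013}{592821600}} = - \frac{592821600}{3345837091942013}$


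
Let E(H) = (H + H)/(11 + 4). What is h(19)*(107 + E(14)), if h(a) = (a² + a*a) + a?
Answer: 403351/5 ≈ 80670.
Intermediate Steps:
h(a) = a + 2*a² (h(a) = (a² + a²) + a = 2*a² + a = a + 2*a²)
E(H) = 2*H/15 (E(H) = (2*H)/15 = (2*H)*(1/15) = 2*H/15)
h(19)*(107 + E(14)) = (19*(1 + 2*19))*(107 + (2/15)*14) = (19*(1 + 38))*(107 + 28/15) = (19*39)*(1633/15) = 741*(1633/15) = 403351/5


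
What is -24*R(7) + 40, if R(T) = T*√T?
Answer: 40 - 168*√7 ≈ -404.49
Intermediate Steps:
R(T) = T^(3/2)
-24*R(7) + 40 = -168*√7 + 40 = 40 - 168*√7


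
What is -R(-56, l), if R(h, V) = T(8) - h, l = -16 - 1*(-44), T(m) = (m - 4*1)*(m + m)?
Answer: -120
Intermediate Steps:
T(m) = 2*m*(-4 + m) (T(m) = (m - 4)*(2*m) = (-4 + m)*(2*m) = 2*m*(-4 + m))
l = 28 (l = -16 + 44 = 28)
R(h, V) = 64 - h (R(h, V) = 2*8*(-4 + 8) - h = 2*8*4 - h = 64 - h)
-R(-56, l) = -(64 - 1*(-56)) = -(64 + 56) = -1*120 = -120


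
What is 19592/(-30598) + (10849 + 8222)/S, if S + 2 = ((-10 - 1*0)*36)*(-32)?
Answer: 13764377/13554914 ≈ 1.0155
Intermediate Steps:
S = 11518 (S = -2 + ((-10 - 1*0)*36)*(-32) = -2 + ((-10 + 0)*36)*(-32) = -2 - 10*36*(-32) = -2 - 360*(-32) = -2 + 11520 = 11518)
19592/(-30598) + (10849 + 8222)/S = 19592/(-30598) + (10849 + 8222)/11518 = 19592*(-1/30598) + 19071*(1/11518) = -9796/15299 + 1467/886 = 13764377/13554914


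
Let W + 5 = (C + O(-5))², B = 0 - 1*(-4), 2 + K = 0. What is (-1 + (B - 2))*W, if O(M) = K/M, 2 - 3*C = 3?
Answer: -1124/225 ≈ -4.9956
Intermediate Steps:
K = -2 (K = -2 + 0 = -2)
C = -⅓ (C = ⅔ - ⅓*3 = ⅔ - 1 = -⅓ ≈ -0.33333)
B = 4 (B = 0 + 4 = 4)
O(M) = -2/M
W = -1124/225 (W = -5 + (-⅓ - 2/(-5))² = -5 + (-⅓ - 2*(-⅕))² = -5 + (-⅓ + ⅖)² = -5 + (1/15)² = -5 + 1/225 = -1124/225 ≈ -4.9956)
(-1 + (B - 2))*W = (-1 + (4 - 2))*(-1124/225) = (-1 + 2)*(-1124/225) = 1*(-1124/225) = -1124/225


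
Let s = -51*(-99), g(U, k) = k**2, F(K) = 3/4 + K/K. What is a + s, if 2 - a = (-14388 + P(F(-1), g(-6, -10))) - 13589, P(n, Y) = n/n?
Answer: 33027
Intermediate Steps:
F(K) = 7/4 (F(K) = 3*(1/4) + 1 = 3/4 + 1 = 7/4)
P(n, Y) = 1
a = 27978 (a = 2 - ((-14388 + 1) - 13589) = 2 - (-14387 - 13589) = 2 - 1*(-27976) = 2 + 27976 = 27978)
s = 5049
a + s = 27978 + 5049 = 33027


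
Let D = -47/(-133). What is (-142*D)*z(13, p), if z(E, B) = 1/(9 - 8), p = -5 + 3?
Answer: -6674/133 ≈ -50.180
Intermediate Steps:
p = -2
D = 47/133 (D = -47*(-1/133) = 47/133 ≈ 0.35338)
z(E, B) = 1 (z(E, B) = 1/1 = 1)
(-142*D)*z(13, p) = -142*47/133*1 = -6674/133*1 = -6674/133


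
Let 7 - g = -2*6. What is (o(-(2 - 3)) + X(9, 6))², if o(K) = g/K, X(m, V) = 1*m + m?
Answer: 1369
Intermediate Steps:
g = 19 (g = 7 - (-2)*1*6 = 7 - (-2)*6 = 7 - 1*(-12) = 7 + 12 = 19)
X(m, V) = 2*m (X(m, V) = m + m = 2*m)
o(K) = 19/K
(o(-(2 - 3)) + X(9, 6))² = (19/((-(2 - 3))) + 2*9)² = (19/((-1*(-1))) + 18)² = (19/1 + 18)² = (19*1 + 18)² = (19 + 18)² = 37² = 1369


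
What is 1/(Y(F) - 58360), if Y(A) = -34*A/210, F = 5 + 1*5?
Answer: -21/1225594 ≈ -1.7135e-5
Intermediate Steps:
F = 10 (F = 5 + 5 = 10)
Y(A) = -17*A/105 (Y(A) = -34*A*(1/210) = -17*A/105)
1/(Y(F) - 58360) = 1/(-17/105*10 - 58360) = 1/(-34/21 - 58360) = 1/(-1225594/21) = -21/1225594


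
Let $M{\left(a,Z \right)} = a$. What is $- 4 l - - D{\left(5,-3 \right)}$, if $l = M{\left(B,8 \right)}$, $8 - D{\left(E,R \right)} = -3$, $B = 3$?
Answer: $-1$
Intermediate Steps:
$D{\left(E,R \right)} = 11$ ($D{\left(E,R \right)} = 8 - -3 = 8 + 3 = 11$)
$l = 3$
$- 4 l - - D{\left(5,-3 \right)} = \left(-4\right) 3 + \left(\left(-5\right) 0 + 11\right) = -12 + \left(0 + 11\right) = -12 + 11 = -1$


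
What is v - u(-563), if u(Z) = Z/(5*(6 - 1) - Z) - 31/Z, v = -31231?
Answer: -10338536423/331044 ≈ -31230.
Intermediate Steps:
u(Z) = -31/Z + Z/(25 - Z) (u(Z) = Z/(5*5 - Z) - 31/Z = Z/(25 - Z) - 31/Z = -31/Z + Z/(25 - Z))
v - u(-563) = -31231 - (775 - 1*(-563)² - 31*(-563))/((-563)*(-25 - 563)) = -31231 - (-1)*(775 - 1*316969 + 17453)/(563*(-588)) = -31231 - (-1)*(-1)*(775 - 316969 + 17453)/(563*588) = -31231 - (-1)*(-1)*(-298741)/(563*588) = -31231 - 1*(-298741/331044) = -31231 + 298741/331044 = -10338536423/331044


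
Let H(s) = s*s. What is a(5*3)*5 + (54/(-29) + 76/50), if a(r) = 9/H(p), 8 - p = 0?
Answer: 16753/46400 ≈ 0.36106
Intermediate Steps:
p = 8 (p = 8 - 1*0 = 8 + 0 = 8)
H(s) = s**2
a(r) = 9/64 (a(r) = 9/(8**2) = 9/64)
a(5*3)*5 + (54/(-29) + 76/50) = (9/64)*5 + (54/(-29) + 76/50) = 45/64 + (54*(-1/29) + 76*(1/50)) = 45/64 + (-54/29 + 38/25) = 45/64 - 248/725 = 16753/46400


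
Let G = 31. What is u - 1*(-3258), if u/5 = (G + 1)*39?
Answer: 9498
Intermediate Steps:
u = 6240 (u = 5*((31 + 1)*39) = 5*(32*39) = 5*1248 = 6240)
u - 1*(-3258) = 6240 - 1*(-3258) = 6240 + 3258 = 9498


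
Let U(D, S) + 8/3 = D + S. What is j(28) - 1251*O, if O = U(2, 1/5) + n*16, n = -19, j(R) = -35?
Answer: 1904264/5 ≈ 3.8085e+5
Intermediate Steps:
U(D, S) = -8/3 + D + S (U(D, S) = -8/3 + (D + S) = -8/3 + D + S)
O = -4567/15 (O = (-8/3 + 2 + 1/5) - 19*16 = (-8/3 + 2 + 1/5) - 304 = -7/15 - 304 = -4567/15 ≈ -304.47)
j(28) - 1251*O = -35 - 1251*(-4567/15) = -35 + 1904439/5 = 1904264/5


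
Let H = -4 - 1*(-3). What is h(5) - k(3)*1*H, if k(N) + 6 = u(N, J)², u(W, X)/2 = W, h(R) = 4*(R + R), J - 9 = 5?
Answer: 70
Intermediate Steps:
J = 14 (J = 9 + 5 = 14)
H = -1 (H = -4 + 3 = -1)
h(R) = 8*R (h(R) = 4*(2*R) = 8*R)
u(W, X) = 2*W
k(N) = -6 + 4*N² (k(N) = -6 + (2*N)² = -6 + 4*N²)
h(5) - k(3)*1*H = 8*5 - (-6 + 4*3²)*1*(-1) = 40 - (-6 + 4*9)*1*(-1) = 40 - (-6 + 36)*1*(-1) = 40 - 30*1*(-1) = 40 - 30*(-1) = 40 - 1*(-30) = 40 + 30 = 70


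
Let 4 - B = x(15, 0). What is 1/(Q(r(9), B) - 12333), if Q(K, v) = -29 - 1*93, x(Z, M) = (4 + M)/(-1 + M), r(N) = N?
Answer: -1/12455 ≈ -8.0289e-5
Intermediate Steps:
x(Z, M) = (4 + M)/(-1 + M)
B = 8 (B = 4 - (4 + 0)/(-1 + 0) = 4 - 4/(-1) = 4 - (-1)*4 = 4 - 1*(-4) = 4 + 4 = 8)
Q(K, v) = -122 (Q(K, v) = -29 - 93 = -122)
1/(Q(r(9), B) - 12333) = 1/(-122 - 12333) = 1/(-12455) = -1/12455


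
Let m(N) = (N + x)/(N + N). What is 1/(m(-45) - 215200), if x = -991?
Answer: -45/9683482 ≈ -4.6471e-6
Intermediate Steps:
m(N) = (-991 + N)/(2*N) (m(N) = (N - 991)/(N + N) = (-991 + N)/((2*N)) = (-991 + N)*(1/(2*N)) = (-991 + N)/(2*N))
1/(m(-45) - 215200) = 1/((1/2)*(-991 - 45)/(-45) - 215200) = 1/((1/2)*(-1/45)*(-1036) - 215200) = 1/(518/45 - 215200) = 1/(-9683482/45) = -45/9683482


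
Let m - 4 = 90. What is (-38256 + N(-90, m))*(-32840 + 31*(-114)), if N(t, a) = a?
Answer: 1388104588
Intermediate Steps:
m = 94 (m = 4 + 90 = 94)
(-38256 + N(-90, m))*(-32840 + 31*(-114)) = (-38256 + 94)*(-32840 + 31*(-114)) = -38162*(-32840 - 3534) = -38162*(-36374) = 1388104588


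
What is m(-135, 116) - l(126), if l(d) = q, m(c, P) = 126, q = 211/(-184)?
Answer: 23395/184 ≈ 127.15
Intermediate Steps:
q = -211/184 (q = 211*(-1/184) = -211/184 ≈ -1.1467)
l(d) = -211/184
m(-135, 116) - l(126) = 126 - 1*(-211/184) = 126 + 211/184 = 23395/184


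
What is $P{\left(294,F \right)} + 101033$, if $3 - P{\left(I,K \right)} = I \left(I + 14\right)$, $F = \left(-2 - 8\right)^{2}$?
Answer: $10484$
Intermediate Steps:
$F = 100$ ($F = \left(-10\right)^{2} = 100$)
$P{\left(I,K \right)} = 3 - I \left(14 + I\right)$ ($P{\left(I,K \right)} = 3 - I \left(I + 14\right) = 3 - I \left(14 + I\right)$)
$P{\left(294,F \right)} + 101033 = \left(3 - 294^{2} - 4116\right) + 101033 = \left(3 - 86436 - 4116\right) + 101033 = -90549 + 101033 = 10484$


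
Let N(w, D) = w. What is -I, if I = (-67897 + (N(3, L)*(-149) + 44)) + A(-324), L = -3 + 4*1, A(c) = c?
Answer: 68624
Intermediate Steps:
L = 1 (L = -3 + 4 = 1)
I = -68624 (I = (-67897 + (3*(-149) + 44)) - 324 = (-67897 + (-447 + 44)) - 324 = (-67897 - 403) - 324 = -68300 - 324 = -68624)
-I = -1*(-68624) = 68624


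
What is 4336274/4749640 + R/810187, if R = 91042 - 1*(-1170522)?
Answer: 678940547157/274864041620 ≈ 2.4701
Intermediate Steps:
R = 1261564 (R = 91042 + 1170522 = 1261564)
4336274/4749640 + R/810187 = 4336274/4749640 + 1261564/810187 = 4336274*(1/4749640) + 1261564*(1/810187) = 2168137/2374820 + 1261564/810187 = 678940547157/274864041620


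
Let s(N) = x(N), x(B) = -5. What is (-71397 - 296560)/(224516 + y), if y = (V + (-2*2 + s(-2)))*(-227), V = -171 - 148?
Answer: -367957/298972 ≈ -1.2307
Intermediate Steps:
s(N) = -5
V = -319
y = 74456 (y = (-319 + (-2*2 - 5))*(-227) = (-319 + (-4 - 5))*(-227) = (-319 - 9)*(-227) = -328*(-227) = 74456)
(-71397 - 296560)/(224516 + y) = (-71397 - 296560)/(224516 + 74456) = -367957/298972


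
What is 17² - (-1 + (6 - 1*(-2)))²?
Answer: 240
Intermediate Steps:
17² - (-1 + (6 - 1*(-2)))² = 289 - (-1 + (6 + 2))² = 289 - (-1 + 8)² = 289 - 1*7² = 289 - 1*49 = 289 - 49 = 240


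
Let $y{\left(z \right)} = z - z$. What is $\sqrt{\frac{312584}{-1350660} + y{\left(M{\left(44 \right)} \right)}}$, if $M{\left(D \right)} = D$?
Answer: $\frac{i \sqrt{26387169090}}{337665} \approx 0.48107 i$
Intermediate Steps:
$y{\left(z \right)} = 0$
$\sqrt{\frac{312584}{-1350660} + y{\left(M{\left(44 \right)} \right)}} = \sqrt{\frac{312584}{-1350660} + 0} = \sqrt{312584 \left(- \frac{1}{1350660}\right) + 0} = \sqrt{- \frac{78146}{337665} + 0} = \sqrt{- \frac{78146}{337665}} = \frac{i \sqrt{26387169090}}{337665}$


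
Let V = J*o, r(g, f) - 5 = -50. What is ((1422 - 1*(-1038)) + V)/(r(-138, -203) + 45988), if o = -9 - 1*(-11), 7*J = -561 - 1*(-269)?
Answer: 16636/321601 ≈ 0.051729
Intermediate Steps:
r(g, f) = -45 (r(g, f) = 5 - 50 = -45)
J = -292/7 (J = (-561 - 1*(-269))/7 = (-561 + 269)/7 = (⅐)*(-292) = -292/7 ≈ -41.714)
o = 2 (o = -9 + 11 = 2)
V = -584/7 (V = -292/7*2 = -584/7 ≈ -83.429)
((1422 - 1*(-1038)) + V)/(r(-138, -203) + 45988) = ((1422 - 1*(-1038)) - 584/7)/(-45 + 45988) = ((1422 + 1038) - 584/7)/45943 = (2460 - 584/7)*(1/45943) = (16636/7)*(1/45943) = 16636/321601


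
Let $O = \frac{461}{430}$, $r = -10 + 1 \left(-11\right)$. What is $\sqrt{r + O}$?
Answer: $\frac{i \sqrt{3684670}}{430} \approx 4.4641 i$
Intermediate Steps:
$r = -21$ ($r = -10 - 11 = -21$)
$O = \frac{461}{430}$ ($O = 461 \cdot \frac{1}{430} = \frac{461}{430} \approx 1.0721$)
$\sqrt{r + O} = \sqrt{-21 + \frac{461}{430}} = \sqrt{- \frac{8569}{430}} = \frac{i \sqrt{3684670}}{430}$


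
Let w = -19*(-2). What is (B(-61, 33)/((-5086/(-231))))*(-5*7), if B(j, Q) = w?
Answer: -153615/2543 ≈ -60.407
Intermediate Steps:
w = 38
B(j, Q) = 38
(B(-61, 33)/((-5086/(-231))))*(-5*7) = (38/((-5086/(-231))))*(-5*7) = (38/((-5086*(-1/231))))*(-35) = (38/(5086/231))*(-35) = (38*(231/5086))*(-35) = (4389/2543)*(-35) = -153615/2543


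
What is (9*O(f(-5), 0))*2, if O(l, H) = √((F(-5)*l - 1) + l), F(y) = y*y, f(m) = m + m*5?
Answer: 18*I*√781 ≈ 503.03*I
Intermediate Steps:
f(m) = 6*m (f(m) = m + 5*m = 6*m)
F(y) = y²
O(l, H) = √(-1 + 26*l) (O(l, H) = √(((-5)²*l - 1) + l) = √((25*l - 1) + l) = √((-1 + 25*l) + l) = √(-1 + 26*l))
(9*O(f(-5), 0))*2 = (9*√(-1 + 26*(6*(-5))))*2 = (9*√(-1 + 26*(-30)))*2 = (9*√(-1 - 780))*2 = (9*√(-781))*2 = (9*(I*√781))*2 = (9*I*√781)*2 = 18*I*√781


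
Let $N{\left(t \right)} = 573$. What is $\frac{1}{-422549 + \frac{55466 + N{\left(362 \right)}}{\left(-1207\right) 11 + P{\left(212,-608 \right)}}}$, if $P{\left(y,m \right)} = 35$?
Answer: $- \frac{13242}{5595449897} \approx -2.3666 \cdot 10^{-6}$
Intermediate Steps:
$\frac{1}{-422549 + \frac{55466 + N{\left(362 \right)}}{\left(-1207\right) 11 + P{\left(212,-608 \right)}}} = \frac{1}{-422549 + \frac{55466 + 573}{\left(-1207\right) 11 + 35}} = \frac{1}{-422549 + \frac{56039}{-13277 + 35}} = \frac{1}{-422549 + \frac{56039}{-13242}} = \frac{1}{-422549 + 56039 \left(- \frac{1}{13242}\right)} = \frac{1}{-422549 - \frac{56039}{13242}} = \frac{1}{- \frac{5595449897}{13242}} = - \frac{13242}{5595449897}$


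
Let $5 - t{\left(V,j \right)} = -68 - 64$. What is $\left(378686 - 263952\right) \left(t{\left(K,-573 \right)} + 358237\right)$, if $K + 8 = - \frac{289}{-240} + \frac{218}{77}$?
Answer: $41117682516$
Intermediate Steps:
$K = - \frac{73267}{18480}$ ($K = -8 + \left(- \frac{289}{-240} + \frac{218}{77}\right) = -8 + \left(\left(-289\right) \left(- \frac{1}{240}\right) + 218 \cdot \frac{1}{77}\right) = -8 + \left(\frac{289}{240} + \frac{218}{77}\right) = -8 + \frac{74573}{18480} = - \frac{73267}{18480} \approx -3.9647$)
$t{\left(V,j \right)} = 137$ ($t{\left(V,j \right)} = 5 - \left(-68 - 64\right) = 5 - -132 = 5 + 132 = 137$)
$\left(378686 - 263952\right) \left(t{\left(K,-573 \right)} + 358237\right) = \left(378686 - 263952\right) \left(137 + 358237\right) = 114734 \cdot 358374 = 41117682516$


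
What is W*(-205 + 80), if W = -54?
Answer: 6750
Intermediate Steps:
W*(-205 + 80) = -54*(-205 + 80) = -54*(-125) = 6750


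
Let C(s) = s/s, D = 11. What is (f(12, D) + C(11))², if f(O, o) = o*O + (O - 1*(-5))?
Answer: 22500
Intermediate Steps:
f(O, o) = 5 + O + O*o (f(O, o) = O*o + (O + 5) = O*o + (5 + O) = 5 + O + O*o)
C(s) = 1
(f(12, D) + C(11))² = ((5 + 12 + 12*11) + 1)² = ((5 + 12 + 132) + 1)² = (149 + 1)² = 150² = 22500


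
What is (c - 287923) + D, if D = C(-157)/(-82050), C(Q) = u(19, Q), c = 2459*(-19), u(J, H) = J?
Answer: -27457540219/82050 ≈ -3.3464e+5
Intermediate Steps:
c = -46721
C(Q) = 19
D = -19/82050 (D = 19/(-82050) = 19*(-1/82050) = -19/82050 ≈ -0.00023157)
(c - 287923) + D = (-46721 - 287923) - 19/82050 = -334644 - 19/82050 = -27457540219/82050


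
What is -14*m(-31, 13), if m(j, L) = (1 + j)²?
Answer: -12600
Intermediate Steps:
-14*m(-31, 13) = -14*(1 - 31)² = -14*(-30)² = -14*900 = -12600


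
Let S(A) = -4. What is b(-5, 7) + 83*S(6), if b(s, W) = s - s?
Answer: -332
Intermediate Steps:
b(s, W) = 0
b(-5, 7) + 83*S(6) = 0 + 83*(-4) = 0 - 332 = -332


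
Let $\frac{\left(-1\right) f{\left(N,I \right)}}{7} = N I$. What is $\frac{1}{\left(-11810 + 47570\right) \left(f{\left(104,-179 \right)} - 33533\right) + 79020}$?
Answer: $\frac{1}{3460896060} \approx 2.8894 \cdot 10^{-10}$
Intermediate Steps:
$f{\left(N,I \right)} = - 7 I N$ ($f{\left(N,I \right)} = - 7 N I = - 7 I N$)
$\frac{1}{\left(-11810 + 47570\right) \left(f{\left(104,-179 \right)} - 33533\right) + 79020} = \frac{1}{\left(-11810 + 47570\right) \left(\left(-7\right) \left(-179\right) 104 - 33533\right) + 79020} = \frac{1}{35760 \left(130312 - 33533\right) + 79020} = \frac{1}{35760 \cdot 96779 + 79020} = \frac{1}{3460817040 + 79020} = \frac{1}{3460896060}$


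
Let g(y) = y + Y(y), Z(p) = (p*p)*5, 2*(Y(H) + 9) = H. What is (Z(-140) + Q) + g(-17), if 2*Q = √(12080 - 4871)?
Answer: 195931/2 + 9*√89/2 ≈ 98008.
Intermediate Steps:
Y(H) = -9 + H/2
Q = 9*√89/2 (Q = √(12080 - 4871)/2 = √7209/2 = (9*√89)/2 = 9*√89/2 ≈ 42.453)
Z(p) = 5*p² (Z(p) = p²*5 = 5*p²)
g(y) = -9 + 3*y/2 (g(y) = y + (-9 + y/2) = -9 + 3*y/2)
(Z(-140) + Q) + g(-17) = (5*(-140)² + 9*√89/2) + (-9 + (3/2)*(-17)) = (5*19600 + 9*√89/2) + (-9 - 51/2) = (98000 + 9*√89/2) - 69/2 = 195931/2 + 9*√89/2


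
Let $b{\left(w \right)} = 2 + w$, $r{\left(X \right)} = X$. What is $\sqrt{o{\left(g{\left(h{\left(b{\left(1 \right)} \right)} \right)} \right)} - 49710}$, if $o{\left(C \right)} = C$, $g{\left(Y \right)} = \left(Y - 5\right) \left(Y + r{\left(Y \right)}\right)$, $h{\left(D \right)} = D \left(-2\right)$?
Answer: $i \sqrt{49578} \approx 222.66 i$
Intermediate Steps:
$h{\left(D \right)} = - 2 D$
$g{\left(Y \right)} = 2 Y \left(-5 + Y\right)$ ($g{\left(Y \right)} = \left(Y - 5\right) \left(Y + Y\right) = \left(-5 + Y\right) 2 Y = 2 Y \left(-5 + Y\right)$)
$\sqrt{o{\left(g{\left(h{\left(b{\left(1 \right)} \right)} \right)} \right)} - 49710} = \sqrt{2 \left(- 2 \left(2 + 1\right)\right) \left(-5 - 2 \left(2 + 1\right)\right) - 49710} = \sqrt{2 \left(\left(-2\right) 3\right) \left(-5 - 6\right) - 49710} = \sqrt{2 \left(-6\right) \left(-5 - 6\right) - 49710} = \sqrt{2 \left(-6\right) \left(-11\right) - 49710} = \sqrt{132 - 49710} = \sqrt{-49578} = i \sqrt{49578}$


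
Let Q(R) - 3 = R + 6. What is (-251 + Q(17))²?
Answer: 50625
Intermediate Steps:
Q(R) = 9 + R (Q(R) = 3 + (R + 6) = 3 + (6 + R) = 9 + R)
(-251 + Q(17))² = (-251 + (9 + 17))² = (-251 + 26)² = (-225)² = 50625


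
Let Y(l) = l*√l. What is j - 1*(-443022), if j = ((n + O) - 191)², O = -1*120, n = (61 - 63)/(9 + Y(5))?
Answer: 130556331/242 + 34165*√5/242 ≈ 5.3981e+5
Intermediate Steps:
Y(l) = l^(3/2)
n = -2/(9 + 5*√5) (n = (61 - 63)/(9 + 5^(3/2)) = -2/(9 + 5*√5) ≈ -0.099106)
O = -120
j = (-6833/22 - 5*√5/22)² (j = (((9/22 - 5*√5/22) - 120) - 191)² = ((-2631/22 - 5*√5/22) - 191)² = (-6833/22 - 5*√5/22)² ≈ 96783.)
j - 1*(-443022) = (23345007/242 + 34165*√5/242) - 1*(-443022) = (23345007/242 + 34165*√5/242) + 443022 = 130556331/242 + 34165*√5/242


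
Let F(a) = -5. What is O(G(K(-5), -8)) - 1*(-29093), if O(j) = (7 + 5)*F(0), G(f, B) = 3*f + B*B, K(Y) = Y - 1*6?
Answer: 29033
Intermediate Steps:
K(Y) = -6 + Y (K(Y) = Y - 6 = -6 + Y)
G(f, B) = B² + 3*f (G(f, B) = 3*f + B² = B² + 3*f)
O(j) = -60 (O(j) = (7 + 5)*(-5) = 12*(-5) = -60)
O(G(K(-5), -8)) - 1*(-29093) = -60 - 1*(-29093) = -60 + 29093 = 29033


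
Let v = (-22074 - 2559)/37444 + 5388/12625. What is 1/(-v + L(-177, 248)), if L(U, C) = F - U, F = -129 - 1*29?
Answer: 20553500/395266211 ≈ 0.051999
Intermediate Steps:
v = -4749711/20553500 (v = -24633*1/37444 + 5388*(1/12625) = -1071/1628 + 5388/12625 = -4749711/20553500 ≈ -0.23109)
F = -158 (F = -129 - 29 = -158)
L(U, C) = -158 - U
1/(-v + L(-177, 248)) = 1/(-1*(-4749711/20553500) + (-158 - 1*(-177))) = 1/(4749711/20553500 + (-158 + 177)) = 1/(4749711/20553500 + 19) = 1/(395266211/20553500) = 20553500/395266211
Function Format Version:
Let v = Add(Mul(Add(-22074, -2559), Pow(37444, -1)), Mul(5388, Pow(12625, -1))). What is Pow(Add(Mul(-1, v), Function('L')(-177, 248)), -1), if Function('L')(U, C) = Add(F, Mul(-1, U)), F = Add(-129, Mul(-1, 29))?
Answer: Rational(20553500, 395266211) ≈ 0.051999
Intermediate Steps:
v = Rational(-4749711, 20553500) (v = Add(Mul(-24633, Rational(1, 37444)), Mul(5388, Rational(1, 12625))) = Add(Rational(-1071, 1628), Rational(5388, 12625)) = Rational(-4749711, 20553500) ≈ -0.23109)
F = -158 (F = Add(-129, -29) = -158)
Function('L')(U, C) = Add(-158, Mul(-1, U))
Pow(Add(Mul(-1, v), Function('L')(-177, 248)), -1) = Pow(Add(Mul(-1, Rational(-4749711, 20553500)), Add(-158, Mul(-1, -177))), -1) = Pow(Add(Rational(4749711, 20553500), Add(-158, 177)), -1) = Pow(Add(Rational(4749711, 20553500), 19), -1) = Pow(Rational(395266211, 20553500), -1) = Rational(20553500, 395266211)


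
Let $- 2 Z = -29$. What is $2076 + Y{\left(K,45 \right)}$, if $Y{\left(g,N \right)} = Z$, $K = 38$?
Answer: $\frac{4181}{2} \approx 2090.5$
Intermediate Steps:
$Z = \frac{29}{2}$ ($Z = \left(- \frac{1}{2}\right) \left(-29\right) = \frac{29}{2} \approx 14.5$)
$Y{\left(g,N \right)} = \frac{29}{2}$
$2076 + Y{\left(K,45 \right)} = 2076 + \frac{29}{2} = \frac{4181}{2}$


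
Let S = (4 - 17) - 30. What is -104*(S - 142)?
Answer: 19240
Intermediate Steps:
S = -43 (S = -13 - 30 = -43)
-104*(S - 142) = -104*(-43 - 142) = -104*(-185) = 19240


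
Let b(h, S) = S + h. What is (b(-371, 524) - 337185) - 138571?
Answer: -475603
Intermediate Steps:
(b(-371, 524) - 337185) - 138571 = ((524 - 371) - 337185) - 138571 = (153 - 337185) - 138571 = -337032 - 138571 = -475603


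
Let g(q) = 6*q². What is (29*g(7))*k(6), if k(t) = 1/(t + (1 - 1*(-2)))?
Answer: 2842/3 ≈ 947.33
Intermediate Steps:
k(t) = 1/(3 + t) (k(t) = 1/(t + (1 + 2)) = 1/(t + 3) = 1/(3 + t))
(29*g(7))*k(6) = (29*(6*7²))/(3 + 6) = (29*(6*49))/9 = (29*294)*(⅑) = 8526*(⅑) = 2842/3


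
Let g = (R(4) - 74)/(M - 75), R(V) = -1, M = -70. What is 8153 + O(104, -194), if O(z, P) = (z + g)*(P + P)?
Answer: -939591/29 ≈ -32400.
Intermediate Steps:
g = 15/29 (g = (-1 - 74)/(-70 - 75) = -75/(-145) = -75*(-1/145) = 15/29 ≈ 0.51724)
O(z, P) = 2*P*(15/29 + z) (O(z, P) = (z + 15/29)*(P + P) = (15/29 + z)*(2*P) = 2*P*(15/29 + z))
8153 + O(104, -194) = 8153 + (2/29)*(-194)*(15 + 29*104) = 8153 + (2/29)*(-194)*(15 + 3016) = 8153 + (2/29)*(-194)*3031 = 8153 - 1176028/29 = -939591/29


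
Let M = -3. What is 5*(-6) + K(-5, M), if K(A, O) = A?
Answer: -35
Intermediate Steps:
5*(-6) + K(-5, M) = 5*(-6) - 5 = -30 - 5 = -35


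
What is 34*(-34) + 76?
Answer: -1080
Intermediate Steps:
34*(-34) + 76 = -1156 + 76 = -1080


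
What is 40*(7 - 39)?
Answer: -1280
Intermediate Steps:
40*(7 - 39) = 40*(-32) = -1280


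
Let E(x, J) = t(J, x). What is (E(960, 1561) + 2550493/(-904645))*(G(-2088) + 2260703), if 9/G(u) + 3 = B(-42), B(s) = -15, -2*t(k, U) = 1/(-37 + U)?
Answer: -608337567261309/95427124 ≈ -6.3749e+6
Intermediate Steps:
t(k, U) = -1/(2*(-37 + U))
E(x, J) = -1/(-74 + 2*x)
G(u) = -1/2 (G(u) = 9/(-3 - 15) = 9/(-18) = 9*(-1/18) = -1/2)
(E(960, 1561) + 2550493/(-904645))*(G(-2088) + 2260703) = (-1/(-74 + 2*960) + 2550493/(-904645))*(-1/2 + 2260703) = (-1/(-74 + 1920) + 2550493*(-1/904645))*(4521405/2) = (-1/1846 - 2550493/904645)*(4521405/2) = -4709114723/1669974670*4521405/2 = -608337567261309/95427124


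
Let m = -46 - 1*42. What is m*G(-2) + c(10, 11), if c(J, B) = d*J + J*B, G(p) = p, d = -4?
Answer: 246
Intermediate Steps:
c(J, B) = -4*J + B*J (c(J, B) = -4*J + J*B = -4*J + B*J)
m = -88 (m = -46 - 42 = -88)
m*G(-2) + c(10, 11) = -88*(-2) + 10*(-4 + 11) = 176 + 10*7 = 176 + 70 = 246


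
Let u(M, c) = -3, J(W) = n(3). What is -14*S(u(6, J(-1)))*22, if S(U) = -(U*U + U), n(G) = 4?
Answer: 1848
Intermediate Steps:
J(W) = 4
S(U) = -U - U² (S(U) = -(U² + U) = -(U + U²) = -U - U²)
-14*S(u(6, J(-1)))*22 = -(-14)*(-3)*(1 - 3)*22 = -(-14)*(-3)*(-2)*22 = -14*(-6)*22 = 84*22 = 1848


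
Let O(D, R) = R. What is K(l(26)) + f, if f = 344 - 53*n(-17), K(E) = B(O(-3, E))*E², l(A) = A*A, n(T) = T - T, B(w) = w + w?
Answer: 617831896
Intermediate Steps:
B(w) = 2*w
n(T) = 0
l(A) = A²
K(E) = 2*E³ (K(E) = (2*E)*E² = 2*E³)
f = 344 (f = 344 - 53*0 = 344 + 0 = 344)
K(l(26)) + f = 2*(26²)³ + 344 = 2*676³ + 344 = 2*308915776 + 344 = 617831552 + 344 = 617831896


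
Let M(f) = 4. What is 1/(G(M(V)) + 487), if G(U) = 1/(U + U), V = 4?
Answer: 8/3897 ≈ 0.0020529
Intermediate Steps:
G(U) = 1/(2*U)
1/(G(M(V)) + 487) = 1/((½)/4 + 487) = 1/((½)*(¼) + 487) = 1/(⅛ + 487) = 1/(3897/8) = 8/3897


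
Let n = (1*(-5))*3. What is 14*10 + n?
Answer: 125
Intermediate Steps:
n = -15 (n = -5*3 = -15)
14*10 + n = 14*10 - 15 = 140 - 15 = 125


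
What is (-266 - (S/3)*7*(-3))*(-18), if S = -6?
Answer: 5544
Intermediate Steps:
(-266 - (S/3)*7*(-3))*(-18) = (-266 - -6/3*7*(-3))*(-18) = (-266 - -6*⅓*7*(-3))*(-18) = (-266 - (-2*7)*(-3))*(-18) = (-266 - (-14)*(-3))*(-18) = (-266 - 1*42)*(-18) = (-266 - 42)*(-18) = -308*(-18) = 5544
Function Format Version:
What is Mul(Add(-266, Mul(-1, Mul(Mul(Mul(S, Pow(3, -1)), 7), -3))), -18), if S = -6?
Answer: 5544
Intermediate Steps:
Mul(Add(-266, Mul(-1, Mul(Mul(Mul(S, Pow(3, -1)), 7), -3))), -18) = Mul(Add(-266, Mul(-1, Mul(Mul(Mul(-6, Pow(3, -1)), 7), -3))), -18) = Mul(Add(-266, Mul(-1, Mul(Mul(Mul(-6, Rational(1, 3)), 7), -3))), -18) = Mul(Add(-266, Mul(-1, Mul(Mul(-2, 7), -3))), -18) = Mul(Add(-266, Mul(-1, Mul(-14, -3))), -18) = Mul(Add(-266, Mul(-1, 42)), -18) = Mul(Add(-266, -42), -18) = Mul(-308, -18) = 5544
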